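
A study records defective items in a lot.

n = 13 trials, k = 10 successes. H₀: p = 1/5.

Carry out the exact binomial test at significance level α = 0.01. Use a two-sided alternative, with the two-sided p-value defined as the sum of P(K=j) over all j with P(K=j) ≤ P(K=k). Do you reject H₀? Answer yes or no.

reject H₀: yes

Exact binomial: n=13, k=10, p₀=1/5=0.2000
P(X=j) = C(n,j)·p₀^j·(1−p₀)^(n−j); p = Σ P(X=j) over j with P(X=j) ≤ P(X=10)
p-value (two-sided) = 0.00002
At α=0.01: p < α → reject H₀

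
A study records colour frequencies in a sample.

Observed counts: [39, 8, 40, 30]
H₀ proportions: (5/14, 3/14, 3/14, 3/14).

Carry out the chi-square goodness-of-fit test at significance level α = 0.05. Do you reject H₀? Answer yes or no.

n = 117; E_i = n·p_i = [41.79, 25.07, 25.07, 25.07]
χ² = (39−41.79)²/41.79 + (8−25.07)²/25.07 + (40−25.07)²/25.07 + (30−25.07)²/25.07 = 21.6678
df = 3
p-value (upper-tail) = 0.00008
At α=0.05: p < α → reject H₀

reject H₀: yes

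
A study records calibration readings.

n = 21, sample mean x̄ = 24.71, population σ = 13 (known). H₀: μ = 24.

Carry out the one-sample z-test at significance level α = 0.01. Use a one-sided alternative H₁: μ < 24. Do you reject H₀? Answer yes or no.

SE = σ/√n = 13/√21 = 2.8368
z = (x̄−μ₀)/SE = (24.71−24)/2.8368 = 0.2503
p-value (one-sided, H₁ less) = 0.59881
At α=0.01: p ≥ α → fail to reject H₀

reject H₀: no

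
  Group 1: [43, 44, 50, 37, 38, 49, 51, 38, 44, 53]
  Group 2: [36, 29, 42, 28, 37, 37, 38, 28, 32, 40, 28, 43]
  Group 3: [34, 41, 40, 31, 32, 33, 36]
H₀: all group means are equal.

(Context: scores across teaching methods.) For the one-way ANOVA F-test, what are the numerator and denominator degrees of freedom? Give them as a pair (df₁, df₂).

degrees of freedom = [2, 26]

k = 3 groups, N = 29 total
df = (k−1, N−k) = (3−1, 29−3) = (2, 26)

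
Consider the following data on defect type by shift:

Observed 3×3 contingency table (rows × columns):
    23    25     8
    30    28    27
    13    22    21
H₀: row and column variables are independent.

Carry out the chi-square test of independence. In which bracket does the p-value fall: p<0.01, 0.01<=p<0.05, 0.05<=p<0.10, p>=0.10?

Row totals [56, 85, 56], col totals [66, 75, 56], n=197
χ² = (23−18.76)²/18.76 + (25−21.32)²/21.32 + (8−15.92)²/15.92 + (30−28.48)²/28.48 + (28−32.36)²/32.36 + (27−24.16)²/24.16 + (13−18.76)²/18.76 + (22−21.32)²/21.32 + (21−15.92)²/15.92 = 9.9471
df = 4
p-value (upper-tail) = 0.04133
→ bracket: 0.01<=p<0.05

p-value bracket: 0.01<=p<0.05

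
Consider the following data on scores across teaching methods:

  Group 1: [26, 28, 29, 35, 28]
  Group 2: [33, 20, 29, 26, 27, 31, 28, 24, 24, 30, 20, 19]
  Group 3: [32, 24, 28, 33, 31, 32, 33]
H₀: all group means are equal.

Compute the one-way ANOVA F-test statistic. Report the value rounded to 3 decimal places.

test statistic = 3.052

Group means [29.20, 25.92, 30.43], grand mean 27.917
SSB = Σnᵢ(x̄ᵢ−x̄)² = 100.402; SSW = ΣΣ(x−x̄ᵢ)² = 345.431
MSB = 100.402/2 = 50.2012; MSW = 345.431/21 = 16.4491
F = MSB/MSW = 3.0519
df = (2, 21)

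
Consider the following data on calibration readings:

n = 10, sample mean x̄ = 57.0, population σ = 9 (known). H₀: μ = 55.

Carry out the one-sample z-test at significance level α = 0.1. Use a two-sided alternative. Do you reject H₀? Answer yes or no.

SE = σ/√n = 9/√10 = 2.8460
z = (x̄−μ₀)/SE = (57.0−55)/2.8460 = 0.7027
p-value (two-sided) = 0.48223
At α=0.1: p ≥ α → fail to reject H₀

reject H₀: no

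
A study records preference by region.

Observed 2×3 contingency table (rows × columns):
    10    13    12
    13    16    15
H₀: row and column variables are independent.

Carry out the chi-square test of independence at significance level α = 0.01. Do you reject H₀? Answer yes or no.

reject H₀: no

Row totals [35, 44], col totals [23, 29, 27], n=79
χ² = (10−10.19)²/10.19 + (13−12.85)²/12.85 + (12−11.96)²/11.96 + (13−12.81)²/12.81 + (16−16.15)²/16.15 + (15−15.04)²/15.04 = 0.0098
df = 2
p-value (upper-tail) = 0.99512
At α=0.01: p ≥ α → fail to reject H₀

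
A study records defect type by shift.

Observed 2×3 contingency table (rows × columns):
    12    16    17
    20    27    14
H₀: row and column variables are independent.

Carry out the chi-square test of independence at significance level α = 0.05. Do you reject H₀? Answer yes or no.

Row totals [45, 61], col totals [32, 43, 31], n=106
χ² = (12−13.58)²/13.58 + (16−18.25)²/18.25 + (17−13.16)²/13.16 + (20−18.42)²/18.42 + (27−24.75)²/24.75 + (14−17.84)²/17.84 = 2.7519
df = 2
p-value (upper-tail) = 0.25260
At α=0.05: p ≥ α → fail to reject H₀

reject H₀: no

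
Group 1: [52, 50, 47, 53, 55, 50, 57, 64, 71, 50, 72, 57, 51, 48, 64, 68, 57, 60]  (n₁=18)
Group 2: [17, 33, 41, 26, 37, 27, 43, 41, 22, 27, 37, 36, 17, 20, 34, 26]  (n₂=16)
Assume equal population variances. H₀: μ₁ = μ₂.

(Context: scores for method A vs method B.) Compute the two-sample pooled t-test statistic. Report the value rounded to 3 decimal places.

x̄₁=57.000, s₁=7.889, n₁=18
x̄₂=30.250, s₂=8.645, n₂=16
s_p² = [17·7.889² + 15·8.645²]/32 = 68.0938
SE = √(s_p²·(1/18+1/16)) = 2.8353
t = (57.000−30.250)/2.8353 = 9.4347
df = 32

test statistic = 9.435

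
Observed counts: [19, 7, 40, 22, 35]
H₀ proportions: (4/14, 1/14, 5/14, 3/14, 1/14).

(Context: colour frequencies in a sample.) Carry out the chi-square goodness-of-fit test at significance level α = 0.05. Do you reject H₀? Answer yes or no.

reject H₀: yes

n = 123; E_i = n·p_i = [35.14, 8.79, 43.93, 26.36, 8.79]
χ² = (19−35.14)²/35.14 + (7−8.79)²/8.79 + (40−43.93)²/43.93 + (22−26.36)²/26.36 + (35−8.79)²/8.79 = 87.0664
df = 4
p-value (upper-tail) = 0.00000
At α=0.05: p < α → reject H₀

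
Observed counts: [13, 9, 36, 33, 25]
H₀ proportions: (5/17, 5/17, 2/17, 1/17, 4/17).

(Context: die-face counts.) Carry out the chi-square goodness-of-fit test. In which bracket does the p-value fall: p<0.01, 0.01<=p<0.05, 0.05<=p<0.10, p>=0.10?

n = 116; E_i = n·p_i = [34.12, 34.12, 13.65, 6.82, 27.29]
χ² = (13−34.12)²/34.12 + (9−34.12)²/34.12 + (36−13.65)²/13.65 + (33−6.82)²/6.82 + (25−27.29)²/27.29 = 168.7866
df = 4
p-value (upper-tail) = 0.00000
→ bracket: p<0.01

p-value bracket: p<0.01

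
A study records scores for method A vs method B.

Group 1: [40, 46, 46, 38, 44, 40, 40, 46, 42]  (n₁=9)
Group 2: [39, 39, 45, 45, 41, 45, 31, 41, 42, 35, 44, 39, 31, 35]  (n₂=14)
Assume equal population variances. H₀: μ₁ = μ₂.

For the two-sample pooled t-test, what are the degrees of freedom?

degrees of freedom = 21

df = n₁ + n₂ − 2 = 9 + 14 − 2 = 21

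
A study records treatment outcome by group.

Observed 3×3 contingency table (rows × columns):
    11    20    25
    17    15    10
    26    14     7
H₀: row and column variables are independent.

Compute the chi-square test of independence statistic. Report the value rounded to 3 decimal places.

test statistic = 17.580

Row totals [56, 42, 47], col totals [54, 49, 42], n=145
χ² = (11−20.86)²/20.86 + (20−18.92)²/18.92 + (25−16.22)²/16.22 + (17−15.64)²/15.64 + (15−14.19)²/14.19 + (10−12.17)²/12.17 + (26−17.50)²/17.50 + (14−15.88)²/15.88 + (7−13.61)²/13.61 = 17.5800
df = 4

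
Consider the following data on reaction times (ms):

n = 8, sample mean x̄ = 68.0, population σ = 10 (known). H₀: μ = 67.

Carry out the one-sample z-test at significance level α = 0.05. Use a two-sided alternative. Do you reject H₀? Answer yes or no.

reject H₀: no

SE = σ/√n = 10/√8 = 3.5355
z = (x̄−μ₀)/SE = (68.0−67)/3.5355 = 0.2828
p-value (two-sided) = 0.77730
At α=0.05: p ≥ α → fail to reject H₀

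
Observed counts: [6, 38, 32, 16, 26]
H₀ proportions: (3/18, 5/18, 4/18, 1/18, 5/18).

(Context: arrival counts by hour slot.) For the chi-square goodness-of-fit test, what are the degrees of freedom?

degrees of freedom = 4

df = k − 1 = 5 − 1 = 4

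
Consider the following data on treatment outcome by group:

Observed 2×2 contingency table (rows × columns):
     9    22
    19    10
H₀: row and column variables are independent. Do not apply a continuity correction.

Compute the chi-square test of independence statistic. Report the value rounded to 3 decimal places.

Row totals [31, 29], col totals [28, 32], n=60
χ² = (9−14.47)²/14.47 + (22−16.53)²/16.53 + (19−13.53)²/13.53 + (10−15.47)²/15.47 = 8.0137
df = 1

test statistic = 8.014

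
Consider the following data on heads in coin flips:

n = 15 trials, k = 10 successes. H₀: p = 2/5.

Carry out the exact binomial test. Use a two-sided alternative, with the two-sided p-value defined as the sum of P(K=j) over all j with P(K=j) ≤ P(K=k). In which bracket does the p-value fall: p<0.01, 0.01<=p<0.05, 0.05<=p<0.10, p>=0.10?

Exact binomial: n=15, k=10, p₀=2/5=0.4000
P(X=j) = C(n,j)·p₀^j·(1−p₀)^(n−j); p = Σ P(X=j) over j with P(X=j) ≤ P(X=10)
p-value (two-sided) = 0.06095
→ bracket: 0.05<=p<0.10

p-value bracket: 0.05<=p<0.10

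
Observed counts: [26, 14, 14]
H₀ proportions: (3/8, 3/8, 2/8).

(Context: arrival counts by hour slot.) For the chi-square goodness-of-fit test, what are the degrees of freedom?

df = k − 1 = 3 − 1 = 2

degrees of freedom = 2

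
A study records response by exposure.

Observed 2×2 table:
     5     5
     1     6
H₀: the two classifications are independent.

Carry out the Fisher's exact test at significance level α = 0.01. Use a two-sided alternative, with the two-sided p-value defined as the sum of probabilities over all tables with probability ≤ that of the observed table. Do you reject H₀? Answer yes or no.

Margins: r₁=10, r₂=7, c₁=6, c₂=11, n=17
p_obs = C(10,5)·C(7,1)/C(17,6); sum pmf over tables with pmf ≤ p_obs
p-value (two-sided) = 0.30430
At α=0.01: p ≥ α → fail to reject H₀

reject H₀: no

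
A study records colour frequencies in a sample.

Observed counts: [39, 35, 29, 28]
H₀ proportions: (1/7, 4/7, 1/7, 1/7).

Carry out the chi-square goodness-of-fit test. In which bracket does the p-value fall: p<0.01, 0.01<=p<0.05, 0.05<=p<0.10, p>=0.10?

n = 131; E_i = n·p_i = [18.71, 74.86, 18.71, 18.71]
χ² = (39−18.71)²/18.71 + (35−74.86)²/74.86 + (29−18.71)²/18.71 + (28−18.71)²/18.71 = 53.4714
df = 3
p-value (upper-tail) = 0.00000
→ bracket: p<0.01

p-value bracket: p<0.01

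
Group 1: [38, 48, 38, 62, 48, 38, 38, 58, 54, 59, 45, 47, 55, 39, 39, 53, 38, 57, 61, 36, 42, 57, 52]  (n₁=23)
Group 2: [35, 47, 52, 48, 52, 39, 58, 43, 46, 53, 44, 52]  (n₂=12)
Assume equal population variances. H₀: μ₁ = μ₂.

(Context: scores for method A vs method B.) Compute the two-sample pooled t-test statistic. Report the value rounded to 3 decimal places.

x̄₁=47.913, s₁=8.857, n₁=23
x̄₂=47.417, s₂=6.501, n₂=12
s_p² = [22·8.857² + 11·6.501²]/33 = 66.3861
SE = √(s_p²·(1/23+1/12)) = 2.9015
t = (47.913−47.417)/2.9015 = 0.1711
df = 33

test statistic = 0.171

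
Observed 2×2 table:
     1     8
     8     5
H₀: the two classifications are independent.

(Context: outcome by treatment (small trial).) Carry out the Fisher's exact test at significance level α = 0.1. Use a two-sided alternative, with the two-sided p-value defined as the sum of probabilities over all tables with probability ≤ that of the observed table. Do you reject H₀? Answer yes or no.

reject H₀: yes

Margins: r₁=9, r₂=13, c₁=9, c₂=13, n=22
p_obs = C(9,1)·C(13,8)/C(22,9); sum pmf over tables with pmf ≤ p_obs
p-value (two-sided) = 0.03061
At α=0.1: p < α → reject H₀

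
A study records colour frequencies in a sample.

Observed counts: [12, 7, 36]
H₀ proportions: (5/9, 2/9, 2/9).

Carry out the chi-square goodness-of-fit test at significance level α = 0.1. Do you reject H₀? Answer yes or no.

reject H₀: yes

n = 55; E_i = n·p_i = [30.56, 12.22, 12.22]
χ² = (12−30.56)²/30.56 + (7−12.22)²/12.22 + (36−12.22)²/12.22 = 59.7582
df = 2
p-value (upper-tail) = 0.00000
At α=0.1: p < α → reject H₀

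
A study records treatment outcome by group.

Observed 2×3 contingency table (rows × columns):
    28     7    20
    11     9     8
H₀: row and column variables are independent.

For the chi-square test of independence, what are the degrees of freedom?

df = (r−1)(c−1) = (2−1)·(3−1) = 2

degrees of freedom = 2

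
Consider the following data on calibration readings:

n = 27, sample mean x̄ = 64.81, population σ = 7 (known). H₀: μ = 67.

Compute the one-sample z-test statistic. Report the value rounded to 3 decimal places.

SE = σ/√n = 7/√27 = 1.3472
z = (x̄−μ₀)/SE = (64.81−67)/1.3472 = -1.6257

test statistic = -1.626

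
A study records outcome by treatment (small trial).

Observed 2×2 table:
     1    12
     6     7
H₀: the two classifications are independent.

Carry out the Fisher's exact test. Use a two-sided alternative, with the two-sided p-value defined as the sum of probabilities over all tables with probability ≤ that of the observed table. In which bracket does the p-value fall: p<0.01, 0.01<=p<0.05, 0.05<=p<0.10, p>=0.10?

p-value bracket: 0.05<=p<0.10

Margins: r₁=13, r₂=13, c₁=7, c₂=19, n=26
p_obs = C(13,1)·C(13,6)/C(26,7); sum pmf over tables with pmf ≤ p_obs
p-value (two-sided) = 0.07304
→ bracket: 0.05<=p<0.10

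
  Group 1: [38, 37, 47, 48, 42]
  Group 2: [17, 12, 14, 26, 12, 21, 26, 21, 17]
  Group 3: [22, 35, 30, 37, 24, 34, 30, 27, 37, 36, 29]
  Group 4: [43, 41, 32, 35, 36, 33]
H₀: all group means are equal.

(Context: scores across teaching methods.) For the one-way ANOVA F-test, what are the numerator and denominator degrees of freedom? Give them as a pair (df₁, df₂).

k = 4 groups, N = 31 total
df = (k−1, N−k) = (4−1, 31−4) = (3, 27)

degrees of freedom = [3, 27]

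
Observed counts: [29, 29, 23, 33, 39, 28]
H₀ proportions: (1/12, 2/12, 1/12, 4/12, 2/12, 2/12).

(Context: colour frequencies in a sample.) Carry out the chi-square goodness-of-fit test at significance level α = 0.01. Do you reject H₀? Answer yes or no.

reject H₀: yes

n = 181; E_i = n·p_i = [15.08, 30.17, 15.08, 60.33, 30.17, 30.17]
χ² = (29−15.08)²/15.08 + (29−30.17)²/30.17 + (23−15.08)²/15.08 + (33−60.33)²/60.33 + (39−30.17)²/30.17 + (28−30.17)²/30.17 = 32.1657
df = 5
p-value (upper-tail) = 0.00001
At α=0.01: p < α → reject H₀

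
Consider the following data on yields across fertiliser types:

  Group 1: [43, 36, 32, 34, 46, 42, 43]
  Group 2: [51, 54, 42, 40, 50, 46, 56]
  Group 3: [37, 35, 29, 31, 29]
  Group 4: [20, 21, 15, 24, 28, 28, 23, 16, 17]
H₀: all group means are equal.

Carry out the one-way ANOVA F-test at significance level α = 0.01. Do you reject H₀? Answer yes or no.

reject H₀: yes

Group means [39.43, 48.43, 32.20, 21.33], grand mean 34.571
SSB = Σnᵢ(x̄ᵢ−x̄)² = 3114.629; SSW = ΣΣ(x−x̄ᵢ)² = 628.229
MSB = 3114.629/3 = 1038.2095; MSW = 628.229/24 = 26.1762
F = MSB/MSW = 39.6624
df = (3, 24)
p-value (upper-tail) = 0.00000
At α=0.01: p < α → reject H₀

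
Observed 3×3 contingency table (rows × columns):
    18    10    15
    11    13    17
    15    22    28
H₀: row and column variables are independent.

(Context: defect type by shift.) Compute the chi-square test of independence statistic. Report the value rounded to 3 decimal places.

Row totals [43, 41, 65], col totals [44, 45, 60], n=149
χ² = (18−12.70)²/12.70 + (10−12.99)²/12.99 + (15−17.32)²/17.32 + (11−12.11)²/12.11 + (13−12.38)²/12.38 + (17−16.51)²/16.51 + (15−19.19)²/19.19 + (22−19.63)²/19.63 + (28−26.17)²/26.17 = 4.6868
df = 4

test statistic = 4.687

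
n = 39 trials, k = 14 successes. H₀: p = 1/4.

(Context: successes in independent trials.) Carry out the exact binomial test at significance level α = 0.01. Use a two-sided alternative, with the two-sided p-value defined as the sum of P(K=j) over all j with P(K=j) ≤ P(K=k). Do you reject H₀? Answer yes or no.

Exact binomial: n=39, k=14, p₀=1/4=0.2500
P(X=j) = C(n,j)·p₀^j·(1−p₀)^(n−j); p = Σ P(X=j) over j with P(X=j) ≤ P(X=14)
p-value (two-sided) = 0.13737
At α=0.01: p ≥ α → fail to reject H₀

reject H₀: no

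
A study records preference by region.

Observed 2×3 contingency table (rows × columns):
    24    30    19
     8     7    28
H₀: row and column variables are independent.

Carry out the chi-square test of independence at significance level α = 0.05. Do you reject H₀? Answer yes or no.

reject H₀: yes

Row totals [73, 43], col totals [32, 37, 47], n=116
χ² = (24−20.14)²/20.14 + (30−23.28)²/23.28 + (19−29.58)²/29.58 + (8−11.86)²/11.86 + (7−13.72)²/13.72 + (28−17.42)²/17.42 = 17.4277
df = 2
p-value (upper-tail) = 0.00016
At α=0.05: p < α → reject H₀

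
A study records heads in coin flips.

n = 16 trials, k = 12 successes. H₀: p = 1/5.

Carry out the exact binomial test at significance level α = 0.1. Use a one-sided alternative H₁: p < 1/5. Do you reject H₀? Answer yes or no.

Exact binomial: n=16, k=12, p₀=1/5=0.2000
P(X≤12) from Σ C(n,i)·p₀^i·(1−p₀)^(n−i)
p-value (one-sided, H₁ less) = 1.00000
At α=0.1: p ≥ α → fail to reject H₀

reject H₀: no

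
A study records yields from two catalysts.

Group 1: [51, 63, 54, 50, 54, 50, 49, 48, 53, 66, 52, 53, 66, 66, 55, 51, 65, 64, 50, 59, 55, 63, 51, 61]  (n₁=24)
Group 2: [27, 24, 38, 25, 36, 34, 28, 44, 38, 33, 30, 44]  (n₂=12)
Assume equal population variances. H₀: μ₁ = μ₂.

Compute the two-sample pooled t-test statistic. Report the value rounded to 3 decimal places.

x̄₁=56.208, s₁=6.311, n₁=24
x̄₂=33.417, s₂=6.842, n₂=12
s_p² = [23·6.311² + 11·6.842²]/34 = 42.0846
SE = √(s_p²·(1/24+1/12)) = 2.2936
t = (56.208−33.417)/2.2936 = 9.9371
df = 34

test statistic = 9.937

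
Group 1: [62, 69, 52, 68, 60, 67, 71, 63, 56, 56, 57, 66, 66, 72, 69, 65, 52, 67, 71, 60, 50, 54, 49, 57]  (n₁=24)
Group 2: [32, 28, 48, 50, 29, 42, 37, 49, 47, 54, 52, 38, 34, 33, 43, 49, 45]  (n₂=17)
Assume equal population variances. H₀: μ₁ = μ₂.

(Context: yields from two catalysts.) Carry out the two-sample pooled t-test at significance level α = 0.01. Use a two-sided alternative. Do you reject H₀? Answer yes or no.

reject H₀: yes

x̄₁=61.625, s₁=7.198, n₁=24
x̄₂=41.765, s₂=8.393, n₂=17
s_p² = [23·7.198² + 16·8.393²]/39 = 59.4534
SE = √(s_p²·(1/24+1/17)) = 2.4443
t = (61.625−41.765)/2.4443 = 8.1252
df = 39
p-value (two-sided) = 0.00000
At α=0.01: p < α → reject H₀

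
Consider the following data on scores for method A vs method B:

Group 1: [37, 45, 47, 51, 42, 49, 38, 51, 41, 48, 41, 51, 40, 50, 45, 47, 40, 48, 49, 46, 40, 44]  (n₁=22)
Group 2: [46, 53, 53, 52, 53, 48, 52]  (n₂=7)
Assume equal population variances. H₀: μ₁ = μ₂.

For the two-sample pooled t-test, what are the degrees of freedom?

df = n₁ + n₂ − 2 = 22 + 7 − 2 = 27

degrees of freedom = 27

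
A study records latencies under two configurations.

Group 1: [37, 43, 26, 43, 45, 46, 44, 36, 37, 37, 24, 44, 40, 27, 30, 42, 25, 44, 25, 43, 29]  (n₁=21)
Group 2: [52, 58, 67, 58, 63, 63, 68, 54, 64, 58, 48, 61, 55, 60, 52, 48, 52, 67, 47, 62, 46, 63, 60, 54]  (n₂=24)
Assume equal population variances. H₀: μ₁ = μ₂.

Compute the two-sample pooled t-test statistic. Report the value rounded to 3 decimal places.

x̄₁=36.524, s₁=7.814, n₁=21
x̄₂=57.500, s₂=6.640, n₂=24
s_p² = [20·7.814² + 23·6.640²]/43 = 51.9823
SE = √(s_p²·(1/21+1/24)) = 2.1544
t = (36.524−57.500)/2.1544 = -9.7366
df = 43

test statistic = -9.737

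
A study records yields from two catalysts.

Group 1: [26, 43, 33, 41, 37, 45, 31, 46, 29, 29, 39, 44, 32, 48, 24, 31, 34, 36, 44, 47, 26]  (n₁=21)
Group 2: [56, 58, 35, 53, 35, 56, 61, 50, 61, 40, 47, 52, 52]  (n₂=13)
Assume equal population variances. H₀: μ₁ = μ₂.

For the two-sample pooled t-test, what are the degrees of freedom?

degrees of freedom = 32

df = n₁ + n₂ − 2 = 21 + 13 − 2 = 32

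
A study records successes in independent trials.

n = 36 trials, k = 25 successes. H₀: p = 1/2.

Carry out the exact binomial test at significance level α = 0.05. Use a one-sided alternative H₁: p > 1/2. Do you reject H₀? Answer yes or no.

Exact binomial: n=36, k=25, p₀=1/2=0.5000
P(X≥25) from Σ C(n,i)·p₀^i·(1−p₀)^(n−i)
p-value (one-sided, H₁ greater) = 0.01441
At α=0.05: p < α → reject H₀

reject H₀: yes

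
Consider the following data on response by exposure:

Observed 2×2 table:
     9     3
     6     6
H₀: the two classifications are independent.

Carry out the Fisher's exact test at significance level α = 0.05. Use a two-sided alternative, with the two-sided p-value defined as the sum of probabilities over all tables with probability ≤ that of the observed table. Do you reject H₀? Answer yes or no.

reject H₀: no

Margins: r₁=12, r₂=12, c₁=15, c₂=9, n=24
p_obs = C(12,9)·C(12,6)/C(24,15); sum pmf over tables with pmf ≤ p_obs
p-value (two-sided) = 0.40032
At α=0.05: p ≥ α → fail to reject H₀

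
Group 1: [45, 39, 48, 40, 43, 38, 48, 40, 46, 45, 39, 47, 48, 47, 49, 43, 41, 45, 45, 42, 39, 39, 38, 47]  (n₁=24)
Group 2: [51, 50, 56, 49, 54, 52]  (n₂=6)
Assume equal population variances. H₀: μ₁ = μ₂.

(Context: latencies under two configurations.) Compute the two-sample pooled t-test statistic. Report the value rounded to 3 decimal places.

x̄₁=43.375, s₁=3.716, n₁=24
x̄₂=52.000, s₂=2.608, n₂=6
s_p² = [23·3.716² + 5·2.608²]/28 = 12.5580
SE = √(s_p²·(1/24+1/6)) = 1.6175
t = (43.375−52.000)/1.6175 = -5.3324
df = 28

test statistic = -5.332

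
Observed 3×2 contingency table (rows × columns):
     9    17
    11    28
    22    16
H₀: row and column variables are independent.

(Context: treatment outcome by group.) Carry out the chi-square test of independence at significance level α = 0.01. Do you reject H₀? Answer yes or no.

Row totals [26, 39, 38], col totals [42, 61], n=103
χ² = (9−10.60)²/10.60 + (17−15.40)²/15.40 + (11−15.90)²/15.90 + (28−23.10)²/23.10 + (22−15.50)²/15.50 + (16−22.50)²/22.50 = 7.5720
df = 2
p-value (upper-tail) = 0.02269
At α=0.01: p ≥ α → fail to reject H₀

reject H₀: no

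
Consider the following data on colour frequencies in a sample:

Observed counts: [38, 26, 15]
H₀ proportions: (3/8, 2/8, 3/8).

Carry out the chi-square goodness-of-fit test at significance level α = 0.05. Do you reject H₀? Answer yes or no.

n = 79; E_i = n·p_i = [29.62, 19.75, 29.62]
χ² = (38−29.62)²/29.62 + (26−19.75)²/19.75 + (15−29.62)²/29.62 = 11.5654
df = 2
p-value (upper-tail) = 0.00308
At α=0.05: p < α → reject H₀

reject H₀: yes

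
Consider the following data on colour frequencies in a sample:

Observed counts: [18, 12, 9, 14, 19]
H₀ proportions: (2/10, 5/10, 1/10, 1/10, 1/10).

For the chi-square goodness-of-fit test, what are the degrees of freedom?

degrees of freedom = 4

df = k − 1 = 5 − 1 = 4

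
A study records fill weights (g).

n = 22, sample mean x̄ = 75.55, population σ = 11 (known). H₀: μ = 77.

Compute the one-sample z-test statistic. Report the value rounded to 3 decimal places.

SE = σ/√n = 11/√22 = 2.3452
z = (x̄−μ₀)/SE = (75.55−77)/2.3452 = -0.6183

test statistic = -0.618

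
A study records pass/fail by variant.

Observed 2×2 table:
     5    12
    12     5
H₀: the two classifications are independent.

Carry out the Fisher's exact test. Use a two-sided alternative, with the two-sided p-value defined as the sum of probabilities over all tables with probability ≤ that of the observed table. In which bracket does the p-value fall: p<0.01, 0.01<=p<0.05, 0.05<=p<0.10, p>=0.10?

p-value bracket: 0.01<=p<0.05

Margins: r₁=17, r₂=17, c₁=17, c₂=17, n=34
p_obs = C(17,5)·C(17,12)/C(34,17); sum pmf over tables with pmf ≤ p_obs
p-value (two-sided) = 0.03808
→ bracket: 0.01<=p<0.05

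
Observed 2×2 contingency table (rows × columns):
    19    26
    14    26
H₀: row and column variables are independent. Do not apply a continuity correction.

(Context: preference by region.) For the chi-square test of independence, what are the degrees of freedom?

degrees of freedom = 1

df = (r−1)(c−1) = (2−1)·(2−1) = 1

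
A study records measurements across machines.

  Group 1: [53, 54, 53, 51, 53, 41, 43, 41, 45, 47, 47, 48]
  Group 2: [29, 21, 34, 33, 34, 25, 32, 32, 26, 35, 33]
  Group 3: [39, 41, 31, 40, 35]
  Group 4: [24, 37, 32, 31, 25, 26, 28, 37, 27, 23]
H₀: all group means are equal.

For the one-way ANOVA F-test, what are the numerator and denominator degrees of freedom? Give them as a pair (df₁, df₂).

k = 4 groups, N = 38 total
df = (k−1, N−k) = (4−1, 38−4) = (3, 34)

degrees of freedom = [3, 34]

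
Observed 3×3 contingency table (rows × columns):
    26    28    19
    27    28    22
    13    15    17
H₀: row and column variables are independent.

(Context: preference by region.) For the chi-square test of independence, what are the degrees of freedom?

degrees of freedom = 4

df = (r−1)(c−1) = (3−1)·(3−1) = 4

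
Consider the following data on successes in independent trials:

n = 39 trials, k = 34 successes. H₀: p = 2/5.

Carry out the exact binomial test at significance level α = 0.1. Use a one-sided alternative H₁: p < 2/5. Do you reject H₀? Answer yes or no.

reject H₀: no

Exact binomial: n=39, k=34, p₀=2/5=0.4000
P(X≤34) from Σ C(n,i)·p₀^i·(1−p₀)^(n−i)
p-value (one-sided, H₁ less) = 1.00000
At α=0.1: p ≥ α → fail to reject H₀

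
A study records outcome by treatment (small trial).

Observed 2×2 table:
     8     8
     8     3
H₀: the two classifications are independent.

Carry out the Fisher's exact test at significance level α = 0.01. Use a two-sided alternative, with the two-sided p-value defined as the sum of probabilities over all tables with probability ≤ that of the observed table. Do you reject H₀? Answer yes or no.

reject H₀: no

Margins: r₁=16, r₂=11, c₁=16, c₂=11, n=27
p_obs = C(16,8)·C(11,8)/C(27,16); sum pmf over tables with pmf ≤ p_obs
p-value (two-sided) = 0.42668
At α=0.01: p ≥ α → fail to reject H₀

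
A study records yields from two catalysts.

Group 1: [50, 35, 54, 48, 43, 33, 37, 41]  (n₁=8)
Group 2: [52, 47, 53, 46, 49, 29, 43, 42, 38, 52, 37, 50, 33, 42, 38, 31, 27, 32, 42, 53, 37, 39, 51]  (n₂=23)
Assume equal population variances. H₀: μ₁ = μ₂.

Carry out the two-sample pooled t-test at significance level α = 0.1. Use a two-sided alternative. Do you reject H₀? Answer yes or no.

reject H₀: no

x̄₁=42.625, s₁=7.539, n₁=8
x̄₂=41.870, s₂=8.159, n₂=23
s_p² = [7·7.539² + 22·8.159²]/29 = 64.2236
SE = √(s_p²·(1/8+1/23)) = 3.2894
t = (42.625−41.870)/3.2894 = 0.2297
df = 29
p-value (two-sided) = 0.81997
At α=0.1: p ≥ α → fail to reject H₀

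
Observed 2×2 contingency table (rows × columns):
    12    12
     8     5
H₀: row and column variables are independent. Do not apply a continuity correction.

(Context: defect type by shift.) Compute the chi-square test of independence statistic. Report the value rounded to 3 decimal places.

Row totals [24, 13], col totals [20, 17], n=37
χ² = (12−12.97)²/12.97 + (12−11.03)²/11.03 + (8−7.03)²/7.03 + (5−5.97)²/5.97 = 0.4520
df = 1

test statistic = 0.452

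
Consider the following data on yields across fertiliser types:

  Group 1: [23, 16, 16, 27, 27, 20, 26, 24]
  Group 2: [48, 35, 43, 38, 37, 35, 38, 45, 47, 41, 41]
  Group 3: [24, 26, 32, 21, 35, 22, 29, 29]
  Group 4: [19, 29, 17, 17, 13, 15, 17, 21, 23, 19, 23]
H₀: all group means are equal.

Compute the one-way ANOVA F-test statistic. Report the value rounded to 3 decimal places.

Group means [22.38, 40.73, 27.25, 19.36], grand mean 27.842
SSB = Σnᵢ(x̄ᵢ−x̄)² = 2858.950; SSW = ΣΣ(x−x̄ᵢ)² = 722.102
MSB = 2858.950/3 = 952.9835; MSW = 722.102/34 = 21.2383
F = MSB/MSW = 44.8710
df = (3, 34)

test statistic = 44.871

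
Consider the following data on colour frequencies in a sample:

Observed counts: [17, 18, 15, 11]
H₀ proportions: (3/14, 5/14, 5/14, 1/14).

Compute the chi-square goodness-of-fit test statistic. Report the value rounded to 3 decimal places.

n = 61; E_i = n·p_i = [13.07, 21.79, 21.79, 4.36]
χ² = (17−13.07)²/13.07 + (18−21.79)²/21.79 + (15−21.79)²/21.79 + (11−4.36)²/4.36 = 14.0798
df = 3

test statistic = 14.080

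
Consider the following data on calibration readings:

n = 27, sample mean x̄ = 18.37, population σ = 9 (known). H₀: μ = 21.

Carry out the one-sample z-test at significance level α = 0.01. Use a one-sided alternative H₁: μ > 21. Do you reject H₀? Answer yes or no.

reject H₀: no

SE = σ/√n = 9/√27 = 1.7321
z = (x̄−μ₀)/SE = (18.37−21)/1.7321 = -1.5184
p-value (one-sided, H₁ greater) = 0.93555
At α=0.01: p ≥ α → fail to reject H₀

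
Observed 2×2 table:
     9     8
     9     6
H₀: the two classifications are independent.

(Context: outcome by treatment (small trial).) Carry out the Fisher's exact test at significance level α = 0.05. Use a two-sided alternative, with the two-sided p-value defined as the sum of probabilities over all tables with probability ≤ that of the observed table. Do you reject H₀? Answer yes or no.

Margins: r₁=17, r₂=15, c₁=18, c₂=14, n=32
p_obs = C(17,9)·C(15,9)/C(32,18); sum pmf over tables with pmf ≤ p_obs
p-value (two-sided) = 0.73454
At α=0.05: p ≥ α → fail to reject H₀

reject H₀: no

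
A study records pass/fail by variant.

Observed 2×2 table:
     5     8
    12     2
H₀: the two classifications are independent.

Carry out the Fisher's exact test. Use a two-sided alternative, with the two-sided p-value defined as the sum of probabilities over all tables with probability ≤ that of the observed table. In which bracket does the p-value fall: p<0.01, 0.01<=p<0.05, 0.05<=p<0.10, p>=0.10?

Margins: r₁=13, r₂=14, c₁=17, c₂=10, n=27
p_obs = C(13,5)·C(14,12)/C(27,17); sum pmf over tables with pmf ≤ p_obs
p-value (two-sided) = 0.01831
→ bracket: 0.01<=p<0.05

p-value bracket: 0.01<=p<0.05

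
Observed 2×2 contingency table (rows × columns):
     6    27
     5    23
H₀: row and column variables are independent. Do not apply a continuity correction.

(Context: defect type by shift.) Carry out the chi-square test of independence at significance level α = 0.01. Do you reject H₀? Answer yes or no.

Row totals [33, 28], col totals [11, 50], n=61
χ² = (6−5.95)²/5.95 + (27−27.05)²/27.05 + (5−5.05)²/5.05 + (23−22.95)²/22.95 = 0.0011
df = 1
p-value (upper-tail) = 0.97378
At α=0.01: p ≥ α → fail to reject H₀

reject H₀: no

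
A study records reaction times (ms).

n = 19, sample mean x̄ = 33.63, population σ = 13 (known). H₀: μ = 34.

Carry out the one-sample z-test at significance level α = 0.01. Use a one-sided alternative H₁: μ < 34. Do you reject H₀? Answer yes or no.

SE = σ/√n = 13/√19 = 2.9824
z = (x̄−μ₀)/SE = (33.63−34)/2.9824 = -0.1241
p-value (one-sided, H₁ less) = 0.45063
At α=0.01: p ≥ α → fail to reject H₀

reject H₀: no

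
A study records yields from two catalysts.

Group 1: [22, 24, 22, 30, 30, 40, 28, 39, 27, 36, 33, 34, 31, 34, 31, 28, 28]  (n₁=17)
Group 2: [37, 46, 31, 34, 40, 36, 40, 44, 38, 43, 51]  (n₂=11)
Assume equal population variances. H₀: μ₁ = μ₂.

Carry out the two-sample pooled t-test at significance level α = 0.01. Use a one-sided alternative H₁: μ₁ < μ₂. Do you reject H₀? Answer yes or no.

reject H₀: yes

x̄₁=30.412, s₁=5.257, n₁=17
x̄₂=40.000, s₂=5.727, n₂=11
s_p² = [16·5.257² + 10·5.727²]/26 = 29.6199
SE = √(s_p²·(1/17+1/11)) = 2.1060
t = (30.412−40.000)/2.1060 = -4.5529
df = 26
p-value (one-sided, H₁ less) = 0.00005
At α=0.01: p < α → reject H₀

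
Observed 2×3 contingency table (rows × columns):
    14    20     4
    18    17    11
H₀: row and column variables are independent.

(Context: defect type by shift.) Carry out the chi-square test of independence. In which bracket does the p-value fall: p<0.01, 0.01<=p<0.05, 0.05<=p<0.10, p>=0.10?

Row totals [38, 46], col totals [32, 37, 15], n=84
χ² = (14−14.48)²/14.48 + (20−16.74)²/16.74 + (4−6.79)²/6.79 + (18−17.52)²/17.52 + (17−20.26)²/20.26 + (11−8.21)²/8.21 = 3.2777
df = 2
p-value (upper-tail) = 0.19420
→ bracket: p>=0.10

p-value bracket: p>=0.10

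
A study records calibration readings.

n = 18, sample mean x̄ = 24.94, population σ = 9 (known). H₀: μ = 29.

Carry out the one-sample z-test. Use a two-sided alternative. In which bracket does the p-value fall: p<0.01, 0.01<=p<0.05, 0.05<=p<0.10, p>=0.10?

p-value bracket: 0.05<=p<0.10

SE = σ/√n = 9/√18 = 2.1213
z = (x̄−μ₀)/SE = (24.94−29)/2.1213 = -1.9139
p-value (two-sided) = 0.05563
→ bracket: 0.05<=p<0.10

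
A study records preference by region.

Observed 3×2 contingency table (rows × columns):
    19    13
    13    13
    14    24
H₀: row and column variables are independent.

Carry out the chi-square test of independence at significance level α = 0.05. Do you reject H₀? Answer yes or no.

Row totals [32, 26, 38], col totals [46, 50], n=96
χ² = (19−15.33)²/15.33 + (13−16.67)²/16.67 + (13−12.46)²/12.46 + (13−13.54)²/13.54 + (14−18.21)²/18.21 + (24−19.79)²/19.79 = 3.5962
df = 2
p-value (upper-tail) = 0.16562
At α=0.05: p ≥ α → fail to reject H₀

reject H₀: no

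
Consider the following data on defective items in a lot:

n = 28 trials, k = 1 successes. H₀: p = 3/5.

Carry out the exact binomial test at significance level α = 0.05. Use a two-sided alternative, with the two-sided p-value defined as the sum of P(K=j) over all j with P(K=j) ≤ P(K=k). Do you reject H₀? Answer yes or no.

Exact binomial: n=28, k=1, p₀=3/5=0.6000
P(X=j) = C(n,j)·p₀^j·(1−p₀)^(n−j); p = Σ P(X=j) over j with P(X=j) ≤ P(X=1)
p-value (two-sided) = 0.00000
At α=0.05: p < α → reject H₀

reject H₀: yes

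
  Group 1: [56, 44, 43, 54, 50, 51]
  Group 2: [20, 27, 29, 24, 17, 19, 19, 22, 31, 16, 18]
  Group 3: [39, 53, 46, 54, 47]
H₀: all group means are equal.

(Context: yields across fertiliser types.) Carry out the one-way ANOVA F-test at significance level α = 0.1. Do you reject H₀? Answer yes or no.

reject H₀: yes

Group means [49.67, 22.00, 47.80], grand mean 35.409
SSB = Σnᵢ(x̄ᵢ−x̄)² = 3965.185; SSW = ΣΣ(x−x̄ᵢ)² = 542.133
MSB = 3965.185/2 = 1982.5924; MSW = 542.133/19 = 28.5333
F = MSB/MSW = 69.4834
df = (2, 19)
p-value (upper-tail) = 0.00000
At α=0.1: p < α → reject H₀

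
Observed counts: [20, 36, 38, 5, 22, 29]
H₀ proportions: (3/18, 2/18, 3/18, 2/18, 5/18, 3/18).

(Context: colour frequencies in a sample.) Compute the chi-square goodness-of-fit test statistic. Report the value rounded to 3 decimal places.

n = 150; E_i = n·p_i = [25.00, 16.67, 25.00, 16.67, 41.67, 25.00]
χ² = (20−25.00)²/25.00 + (36−16.67)²/16.67 + (38−25.00)²/25.00 + (5−16.67)²/16.67 + (22−41.67)²/41.67 + (29−25.00)²/25.00 = 48.2760
df = 5

test statistic = 48.276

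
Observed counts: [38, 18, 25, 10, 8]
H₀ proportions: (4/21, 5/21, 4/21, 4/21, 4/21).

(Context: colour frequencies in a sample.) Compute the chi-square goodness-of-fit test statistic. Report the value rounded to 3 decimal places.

n = 99; E_i = n·p_i = [18.86, 23.57, 18.86, 18.86, 18.86]
χ² = (38−18.86)²/18.86 + (18−23.57)²/23.57 + (25−18.86)²/18.86 + (10−18.86)²/18.86 + (8−18.86)²/18.86 = 33.1621
df = 4

test statistic = 33.162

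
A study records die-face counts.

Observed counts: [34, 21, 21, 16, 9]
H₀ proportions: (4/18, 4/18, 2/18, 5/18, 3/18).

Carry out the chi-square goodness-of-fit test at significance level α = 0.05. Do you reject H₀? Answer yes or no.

n = 101; E_i = n·p_i = [22.44, 22.44, 11.22, 28.06, 16.83]
χ² = (34−22.44)²/22.44 + (21−22.44)²/22.44 + (21−11.22)²/11.22 + (16−28.06)²/28.06 + (9−16.83)²/16.83 = 23.3871
df = 4
p-value (upper-tail) = 0.00011
At α=0.05: p < α → reject H₀

reject H₀: yes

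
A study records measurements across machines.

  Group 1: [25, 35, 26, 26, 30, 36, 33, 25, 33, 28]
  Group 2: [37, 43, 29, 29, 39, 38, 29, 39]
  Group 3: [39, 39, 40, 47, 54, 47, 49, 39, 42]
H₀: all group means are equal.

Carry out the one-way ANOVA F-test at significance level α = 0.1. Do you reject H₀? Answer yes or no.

reject H₀: yes

Group means [29.70, 35.38, 44.00], grand mean 36.148
SSB = Σnᵢ(x̄ᵢ−x̄)² = 975.432; SSW = ΣΣ(x−x̄ᵢ)² = 617.975
MSB = 975.432/2 = 487.7162; MSW = 617.975/24 = 25.7490
F = MSB/MSW = 18.9412
df = (2, 24)
p-value (upper-tail) = 0.00001
At α=0.1: p < α → reject H₀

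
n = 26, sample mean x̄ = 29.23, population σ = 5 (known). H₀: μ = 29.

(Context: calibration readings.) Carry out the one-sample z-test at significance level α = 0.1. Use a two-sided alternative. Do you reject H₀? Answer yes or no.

SE = σ/√n = 5/√26 = 0.9806
z = (x̄−μ₀)/SE = (29.23−29)/0.9806 = 0.2346
p-value (two-sided) = 0.81455
At α=0.1: p ≥ α → fail to reject H₀

reject H₀: no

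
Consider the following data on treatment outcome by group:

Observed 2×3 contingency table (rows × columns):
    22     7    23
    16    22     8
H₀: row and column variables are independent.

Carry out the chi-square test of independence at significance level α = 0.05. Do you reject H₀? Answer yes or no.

reject H₀: yes

Row totals [52, 46], col totals [38, 29, 31], n=98
χ² = (22−20.16)²/20.16 + (7−15.39)²/15.39 + (23−16.45)²/16.45 + (16−17.84)²/17.84 + (22−13.61)²/13.61 + (8−14.55)²/14.55 = 15.6554
df = 2
p-value (upper-tail) = 0.00040
At α=0.05: p < α → reject H₀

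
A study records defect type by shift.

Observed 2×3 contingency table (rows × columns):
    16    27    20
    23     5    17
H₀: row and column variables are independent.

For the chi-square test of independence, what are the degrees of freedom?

df = (r−1)(c−1) = (2−1)·(3−1) = 2

degrees of freedom = 2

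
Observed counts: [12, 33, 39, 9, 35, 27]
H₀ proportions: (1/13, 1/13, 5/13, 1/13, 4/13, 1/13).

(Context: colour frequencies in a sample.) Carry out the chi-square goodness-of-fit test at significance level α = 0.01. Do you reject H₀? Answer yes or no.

n = 155; E_i = n·p_i = [11.92, 11.92, 59.62, 11.92, 47.69, 11.92]
χ² = (12−11.92)²/11.92 + (33−11.92)²/11.92 + (39−59.62)²/59.62 + (9−11.92)²/11.92 + (35−47.69)²/47.69 + (27−11.92)²/11.92 = 67.5474
df = 5
p-value (upper-tail) = 0.00000
At α=0.01: p < α → reject H₀

reject H₀: yes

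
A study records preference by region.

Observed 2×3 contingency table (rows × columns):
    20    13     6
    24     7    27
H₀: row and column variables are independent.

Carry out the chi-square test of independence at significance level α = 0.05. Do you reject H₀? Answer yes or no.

Row totals [39, 58], col totals [44, 20, 33], n=97
χ² = (20−17.69)²/17.69 + (13−8.04)²/8.04 + (6−13.27)²/13.27 + (24−26.31)²/26.31 + (7−11.96)²/11.96 + (27−19.73)²/19.73 = 12.2766
df = 2
p-value (upper-tail) = 0.00216
At α=0.05: p < α → reject H₀

reject H₀: yes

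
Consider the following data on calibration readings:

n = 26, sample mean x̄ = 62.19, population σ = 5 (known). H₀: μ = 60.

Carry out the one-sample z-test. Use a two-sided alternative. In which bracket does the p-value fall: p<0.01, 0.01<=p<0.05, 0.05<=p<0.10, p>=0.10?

p-value bracket: 0.01<=p<0.05

SE = σ/√n = 5/√26 = 0.9806
z = (x̄−μ₀)/SE = (62.19−60)/0.9806 = 2.2334
p-value (two-sided) = 0.02552
→ bracket: 0.01<=p<0.05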